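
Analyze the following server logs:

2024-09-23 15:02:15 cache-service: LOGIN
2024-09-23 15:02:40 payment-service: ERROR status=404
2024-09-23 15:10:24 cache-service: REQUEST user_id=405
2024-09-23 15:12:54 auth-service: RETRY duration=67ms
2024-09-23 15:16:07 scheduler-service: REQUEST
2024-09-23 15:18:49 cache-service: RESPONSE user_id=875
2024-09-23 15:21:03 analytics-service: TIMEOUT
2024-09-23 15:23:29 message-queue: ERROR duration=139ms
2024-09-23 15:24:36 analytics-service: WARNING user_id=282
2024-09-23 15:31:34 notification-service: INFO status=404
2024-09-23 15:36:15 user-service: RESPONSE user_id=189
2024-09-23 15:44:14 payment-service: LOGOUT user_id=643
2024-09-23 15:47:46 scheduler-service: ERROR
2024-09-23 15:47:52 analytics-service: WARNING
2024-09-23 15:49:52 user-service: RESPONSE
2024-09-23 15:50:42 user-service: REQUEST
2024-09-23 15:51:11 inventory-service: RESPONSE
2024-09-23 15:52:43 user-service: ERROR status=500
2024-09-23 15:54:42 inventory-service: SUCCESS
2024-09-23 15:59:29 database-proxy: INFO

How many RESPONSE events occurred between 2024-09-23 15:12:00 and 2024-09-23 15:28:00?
1

To count events in the time window:

1. Window boundaries: 2024-09-23 15:12:00 to 2024-09-23 15:28:00
2. Filter for RESPONSE events within this window
3. Count matching events: 1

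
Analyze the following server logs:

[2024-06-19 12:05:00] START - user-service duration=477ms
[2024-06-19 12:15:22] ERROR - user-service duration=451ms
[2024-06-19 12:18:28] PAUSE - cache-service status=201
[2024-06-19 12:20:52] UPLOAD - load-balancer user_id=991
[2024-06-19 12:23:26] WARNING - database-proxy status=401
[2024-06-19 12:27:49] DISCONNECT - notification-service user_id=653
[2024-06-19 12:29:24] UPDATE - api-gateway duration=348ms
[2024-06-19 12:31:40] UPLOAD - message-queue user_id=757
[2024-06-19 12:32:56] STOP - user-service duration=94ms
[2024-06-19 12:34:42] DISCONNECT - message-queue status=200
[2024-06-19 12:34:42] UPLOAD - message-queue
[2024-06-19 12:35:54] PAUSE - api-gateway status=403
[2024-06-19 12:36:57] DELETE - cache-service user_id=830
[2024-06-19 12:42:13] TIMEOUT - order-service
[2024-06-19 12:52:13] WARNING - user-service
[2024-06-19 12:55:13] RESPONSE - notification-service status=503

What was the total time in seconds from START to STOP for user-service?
1676

To calculate state duration:

1. Find START event for user-service: 2024-06-19 12:05:00
2. Find STOP event for user-service: 2024-06-19 12:32:56
3. Calculate duration: 2024-06-19 12:32:56 - 2024-06-19 12:05:00 = 1676 seconds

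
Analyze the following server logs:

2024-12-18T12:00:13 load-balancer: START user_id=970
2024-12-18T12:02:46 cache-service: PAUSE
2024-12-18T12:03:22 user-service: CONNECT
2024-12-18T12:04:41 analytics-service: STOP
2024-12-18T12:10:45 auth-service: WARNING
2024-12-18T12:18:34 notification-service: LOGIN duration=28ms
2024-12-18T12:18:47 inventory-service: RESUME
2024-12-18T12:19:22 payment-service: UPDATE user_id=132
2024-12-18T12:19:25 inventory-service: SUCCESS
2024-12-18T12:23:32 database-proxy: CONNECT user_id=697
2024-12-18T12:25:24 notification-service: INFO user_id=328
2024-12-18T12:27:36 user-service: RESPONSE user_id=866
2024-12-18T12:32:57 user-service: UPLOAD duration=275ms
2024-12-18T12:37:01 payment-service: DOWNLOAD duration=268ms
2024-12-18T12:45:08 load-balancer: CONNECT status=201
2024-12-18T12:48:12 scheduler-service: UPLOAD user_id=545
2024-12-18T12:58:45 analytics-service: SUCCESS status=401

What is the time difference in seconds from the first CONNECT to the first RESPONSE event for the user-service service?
1454

To find the time between events:

1. Locate the first CONNECT event for user-service: 2024-12-18T12:03:22
2. Locate the first RESPONSE event for user-service: 2024-12-18T12:27:36
3. Calculate the difference: 2024-12-18T12:27:36 - 2024-12-18T12:03:22 = 1454 seconds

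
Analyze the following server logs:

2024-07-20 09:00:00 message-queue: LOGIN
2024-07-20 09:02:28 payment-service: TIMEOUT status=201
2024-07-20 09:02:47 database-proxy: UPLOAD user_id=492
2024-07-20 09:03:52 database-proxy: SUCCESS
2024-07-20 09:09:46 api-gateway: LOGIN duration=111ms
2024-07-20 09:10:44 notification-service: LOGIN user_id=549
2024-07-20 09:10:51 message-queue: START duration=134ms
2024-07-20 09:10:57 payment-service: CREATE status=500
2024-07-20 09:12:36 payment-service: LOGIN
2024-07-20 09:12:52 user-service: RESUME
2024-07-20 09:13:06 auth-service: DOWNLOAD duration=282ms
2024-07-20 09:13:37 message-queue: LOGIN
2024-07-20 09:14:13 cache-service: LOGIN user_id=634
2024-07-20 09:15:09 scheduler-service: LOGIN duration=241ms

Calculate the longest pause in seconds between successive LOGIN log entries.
586

To find the longest gap:

1. Extract all LOGIN events in chronological order
2. Calculate time differences between consecutive events
3. Find the maximum difference
4. Longest gap: 586 seconds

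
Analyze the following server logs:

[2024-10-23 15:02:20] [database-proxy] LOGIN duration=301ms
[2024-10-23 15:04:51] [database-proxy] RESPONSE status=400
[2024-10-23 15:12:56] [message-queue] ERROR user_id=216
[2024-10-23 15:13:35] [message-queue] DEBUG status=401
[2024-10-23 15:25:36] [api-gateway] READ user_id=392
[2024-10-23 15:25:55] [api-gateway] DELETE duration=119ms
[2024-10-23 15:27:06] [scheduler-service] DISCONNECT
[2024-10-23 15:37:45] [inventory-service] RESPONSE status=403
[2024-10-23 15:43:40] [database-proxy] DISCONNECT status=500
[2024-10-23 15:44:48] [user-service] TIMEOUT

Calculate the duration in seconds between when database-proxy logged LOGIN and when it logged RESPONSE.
151

To find the time between events:

1. Locate the first LOGIN event for database-proxy: 2024-10-23 15:02:20
2. Locate the first RESPONSE event for database-proxy: 2024-10-23 15:04:51
3. Calculate the difference: 2024-10-23 15:04:51 - 2024-10-23 15:02:20 = 151 seconds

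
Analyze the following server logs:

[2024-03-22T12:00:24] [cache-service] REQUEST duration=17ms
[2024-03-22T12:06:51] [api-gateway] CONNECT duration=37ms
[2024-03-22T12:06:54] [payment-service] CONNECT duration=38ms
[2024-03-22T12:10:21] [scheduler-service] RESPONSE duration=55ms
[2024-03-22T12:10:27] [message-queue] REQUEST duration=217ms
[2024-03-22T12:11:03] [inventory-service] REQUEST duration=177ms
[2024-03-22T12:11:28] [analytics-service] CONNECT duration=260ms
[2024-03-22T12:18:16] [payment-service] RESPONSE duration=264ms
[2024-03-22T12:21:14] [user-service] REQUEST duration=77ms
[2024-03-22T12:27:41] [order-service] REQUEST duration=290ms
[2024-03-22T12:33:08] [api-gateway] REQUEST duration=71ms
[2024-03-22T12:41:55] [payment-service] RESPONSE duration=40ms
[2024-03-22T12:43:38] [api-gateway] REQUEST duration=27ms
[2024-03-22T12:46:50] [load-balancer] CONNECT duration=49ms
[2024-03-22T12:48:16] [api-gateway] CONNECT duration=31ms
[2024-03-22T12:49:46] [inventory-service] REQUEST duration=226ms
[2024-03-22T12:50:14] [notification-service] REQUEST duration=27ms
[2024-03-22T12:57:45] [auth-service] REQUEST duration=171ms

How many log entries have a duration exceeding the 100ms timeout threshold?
7

To count timeouts:

1. Threshold: 100ms
2. Extract duration from each log entry
3. Count entries where duration > 100
4. Timeout count: 7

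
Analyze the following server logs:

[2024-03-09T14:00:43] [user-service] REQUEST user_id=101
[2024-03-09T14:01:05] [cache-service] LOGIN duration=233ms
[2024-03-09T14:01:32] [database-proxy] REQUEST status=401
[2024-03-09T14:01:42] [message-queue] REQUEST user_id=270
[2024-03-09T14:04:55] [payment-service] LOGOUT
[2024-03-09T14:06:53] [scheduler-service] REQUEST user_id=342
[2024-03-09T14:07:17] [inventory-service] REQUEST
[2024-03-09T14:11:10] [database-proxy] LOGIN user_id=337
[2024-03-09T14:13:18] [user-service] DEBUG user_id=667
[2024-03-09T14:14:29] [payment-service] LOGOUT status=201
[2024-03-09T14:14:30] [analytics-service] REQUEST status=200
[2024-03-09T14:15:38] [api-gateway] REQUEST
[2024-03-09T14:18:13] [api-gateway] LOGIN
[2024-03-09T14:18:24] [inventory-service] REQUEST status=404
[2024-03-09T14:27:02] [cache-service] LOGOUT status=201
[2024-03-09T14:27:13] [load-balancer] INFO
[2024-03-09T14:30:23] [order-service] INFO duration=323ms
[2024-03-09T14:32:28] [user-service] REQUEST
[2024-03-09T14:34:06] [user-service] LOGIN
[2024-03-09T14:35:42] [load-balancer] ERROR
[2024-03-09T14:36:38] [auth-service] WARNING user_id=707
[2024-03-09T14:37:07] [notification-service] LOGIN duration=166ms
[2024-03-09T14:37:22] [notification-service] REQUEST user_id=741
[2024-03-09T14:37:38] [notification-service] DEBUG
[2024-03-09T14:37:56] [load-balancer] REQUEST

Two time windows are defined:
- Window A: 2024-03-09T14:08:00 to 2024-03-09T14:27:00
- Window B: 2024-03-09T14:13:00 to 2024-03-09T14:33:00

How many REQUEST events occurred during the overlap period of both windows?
3

To find overlap events:

1. Window A: 2024-03-09T14:08:00 to 2024-03-09T14:27:00
2. Window B: 2024-03-09T14:13:00 to 2024-03-09T14:33:00
3. Overlap period: 2024-03-09T14:13:00 to 2024-03-09T14:27:00
4. Count REQUEST events in overlap: 3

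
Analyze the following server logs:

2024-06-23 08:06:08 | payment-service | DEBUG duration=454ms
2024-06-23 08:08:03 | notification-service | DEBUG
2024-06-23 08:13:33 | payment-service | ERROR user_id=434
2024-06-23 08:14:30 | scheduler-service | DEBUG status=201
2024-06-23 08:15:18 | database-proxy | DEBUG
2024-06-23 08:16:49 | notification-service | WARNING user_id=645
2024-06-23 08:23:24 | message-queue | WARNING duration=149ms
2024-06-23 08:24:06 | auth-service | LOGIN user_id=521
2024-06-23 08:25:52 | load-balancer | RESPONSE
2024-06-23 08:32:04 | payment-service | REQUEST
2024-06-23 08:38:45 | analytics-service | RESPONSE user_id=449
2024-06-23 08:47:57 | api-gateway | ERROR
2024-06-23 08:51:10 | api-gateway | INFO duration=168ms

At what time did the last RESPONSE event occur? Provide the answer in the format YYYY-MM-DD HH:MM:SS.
2024-06-23 08:38:45

To find the last event:

1. Filter for all RESPONSE events
2. Sort by timestamp
3. Select the last one
4. Timestamp: 2024-06-23 08:38:45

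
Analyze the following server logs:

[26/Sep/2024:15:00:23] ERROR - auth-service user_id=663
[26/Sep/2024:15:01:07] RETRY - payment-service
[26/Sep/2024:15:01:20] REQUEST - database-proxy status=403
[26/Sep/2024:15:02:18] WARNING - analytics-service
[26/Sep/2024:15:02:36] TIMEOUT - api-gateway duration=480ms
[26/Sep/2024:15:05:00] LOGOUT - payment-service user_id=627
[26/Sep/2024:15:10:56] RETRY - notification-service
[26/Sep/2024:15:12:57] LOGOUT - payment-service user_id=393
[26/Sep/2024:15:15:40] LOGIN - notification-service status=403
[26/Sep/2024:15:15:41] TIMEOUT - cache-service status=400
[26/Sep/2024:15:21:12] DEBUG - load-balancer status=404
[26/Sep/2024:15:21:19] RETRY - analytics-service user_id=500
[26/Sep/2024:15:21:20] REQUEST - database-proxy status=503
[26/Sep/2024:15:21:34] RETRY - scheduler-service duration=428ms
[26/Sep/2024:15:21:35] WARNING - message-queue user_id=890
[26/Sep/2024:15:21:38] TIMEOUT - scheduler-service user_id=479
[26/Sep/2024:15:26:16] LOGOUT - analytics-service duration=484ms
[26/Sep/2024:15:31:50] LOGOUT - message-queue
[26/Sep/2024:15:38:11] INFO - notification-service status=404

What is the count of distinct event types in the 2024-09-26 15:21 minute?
5

To count unique event types:

1. Filter events in the minute starting at 2024-09-26 15:21
2. Extract event types from matching entries
3. Count unique types: 5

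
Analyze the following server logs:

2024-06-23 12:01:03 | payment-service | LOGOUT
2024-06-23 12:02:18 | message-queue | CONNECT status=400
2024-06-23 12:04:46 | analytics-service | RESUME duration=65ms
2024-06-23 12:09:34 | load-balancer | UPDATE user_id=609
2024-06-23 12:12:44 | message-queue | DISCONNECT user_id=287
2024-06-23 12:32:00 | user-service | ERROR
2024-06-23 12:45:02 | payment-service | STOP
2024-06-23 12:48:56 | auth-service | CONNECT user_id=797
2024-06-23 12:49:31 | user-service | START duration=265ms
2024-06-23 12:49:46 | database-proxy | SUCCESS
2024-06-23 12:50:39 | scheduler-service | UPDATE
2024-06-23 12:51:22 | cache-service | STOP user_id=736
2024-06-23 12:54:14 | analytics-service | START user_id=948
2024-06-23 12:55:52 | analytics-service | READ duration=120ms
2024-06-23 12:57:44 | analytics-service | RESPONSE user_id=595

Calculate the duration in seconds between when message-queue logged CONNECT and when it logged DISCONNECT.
626

To find the time between events:

1. Locate the first CONNECT event for message-queue: 2024-06-23 12:02:18
2. Locate the first DISCONNECT event for message-queue: 2024-06-23 12:12:44
3. Calculate the difference: 2024-06-23 12:12:44 - 2024-06-23 12:02:18 = 626 seconds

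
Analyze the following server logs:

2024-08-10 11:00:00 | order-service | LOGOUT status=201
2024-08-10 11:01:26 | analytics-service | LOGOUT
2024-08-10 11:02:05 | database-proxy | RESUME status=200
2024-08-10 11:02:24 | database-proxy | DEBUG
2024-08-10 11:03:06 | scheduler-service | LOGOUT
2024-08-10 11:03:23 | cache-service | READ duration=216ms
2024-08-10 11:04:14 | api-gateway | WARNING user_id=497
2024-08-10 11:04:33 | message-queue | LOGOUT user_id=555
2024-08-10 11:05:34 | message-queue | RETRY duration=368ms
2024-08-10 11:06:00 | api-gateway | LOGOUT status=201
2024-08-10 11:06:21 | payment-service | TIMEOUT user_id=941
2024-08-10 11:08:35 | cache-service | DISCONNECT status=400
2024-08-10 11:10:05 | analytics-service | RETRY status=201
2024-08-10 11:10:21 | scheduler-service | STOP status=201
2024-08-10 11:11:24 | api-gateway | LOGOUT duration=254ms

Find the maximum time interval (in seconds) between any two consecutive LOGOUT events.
324

To find the longest gap:

1. Extract all LOGOUT events in chronological order
2. Calculate time differences between consecutive events
3. Find the maximum difference
4. Longest gap: 324 seconds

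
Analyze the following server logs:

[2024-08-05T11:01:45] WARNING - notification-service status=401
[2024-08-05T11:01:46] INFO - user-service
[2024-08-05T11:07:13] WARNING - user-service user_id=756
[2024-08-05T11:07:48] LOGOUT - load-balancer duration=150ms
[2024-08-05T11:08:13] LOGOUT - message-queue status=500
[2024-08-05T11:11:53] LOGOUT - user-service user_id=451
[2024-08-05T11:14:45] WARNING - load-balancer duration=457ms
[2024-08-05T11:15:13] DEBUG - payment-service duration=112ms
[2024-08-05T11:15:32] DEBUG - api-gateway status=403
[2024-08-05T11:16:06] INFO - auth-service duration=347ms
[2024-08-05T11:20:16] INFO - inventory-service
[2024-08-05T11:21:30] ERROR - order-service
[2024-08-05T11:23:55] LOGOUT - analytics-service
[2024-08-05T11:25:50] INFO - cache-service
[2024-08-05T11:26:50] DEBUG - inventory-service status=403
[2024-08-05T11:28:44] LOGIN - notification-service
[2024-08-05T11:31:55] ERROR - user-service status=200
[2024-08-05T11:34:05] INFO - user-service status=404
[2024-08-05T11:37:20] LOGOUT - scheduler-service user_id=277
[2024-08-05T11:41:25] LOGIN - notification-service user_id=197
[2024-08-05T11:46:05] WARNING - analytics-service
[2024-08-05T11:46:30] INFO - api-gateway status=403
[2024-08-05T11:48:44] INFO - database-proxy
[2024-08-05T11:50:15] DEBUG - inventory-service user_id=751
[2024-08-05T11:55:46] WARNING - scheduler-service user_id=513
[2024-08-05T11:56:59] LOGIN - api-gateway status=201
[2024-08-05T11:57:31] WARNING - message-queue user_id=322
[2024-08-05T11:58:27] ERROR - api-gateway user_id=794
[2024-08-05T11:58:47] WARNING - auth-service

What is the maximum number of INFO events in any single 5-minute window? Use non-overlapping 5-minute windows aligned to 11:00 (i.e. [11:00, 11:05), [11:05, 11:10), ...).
2

To find the burst window:

1. Divide the log period into non-overlapping 5-minute windows starting at 11:00
2. Count INFO events in each window
3. Find the window with maximum count
4. Maximum events in a window: 2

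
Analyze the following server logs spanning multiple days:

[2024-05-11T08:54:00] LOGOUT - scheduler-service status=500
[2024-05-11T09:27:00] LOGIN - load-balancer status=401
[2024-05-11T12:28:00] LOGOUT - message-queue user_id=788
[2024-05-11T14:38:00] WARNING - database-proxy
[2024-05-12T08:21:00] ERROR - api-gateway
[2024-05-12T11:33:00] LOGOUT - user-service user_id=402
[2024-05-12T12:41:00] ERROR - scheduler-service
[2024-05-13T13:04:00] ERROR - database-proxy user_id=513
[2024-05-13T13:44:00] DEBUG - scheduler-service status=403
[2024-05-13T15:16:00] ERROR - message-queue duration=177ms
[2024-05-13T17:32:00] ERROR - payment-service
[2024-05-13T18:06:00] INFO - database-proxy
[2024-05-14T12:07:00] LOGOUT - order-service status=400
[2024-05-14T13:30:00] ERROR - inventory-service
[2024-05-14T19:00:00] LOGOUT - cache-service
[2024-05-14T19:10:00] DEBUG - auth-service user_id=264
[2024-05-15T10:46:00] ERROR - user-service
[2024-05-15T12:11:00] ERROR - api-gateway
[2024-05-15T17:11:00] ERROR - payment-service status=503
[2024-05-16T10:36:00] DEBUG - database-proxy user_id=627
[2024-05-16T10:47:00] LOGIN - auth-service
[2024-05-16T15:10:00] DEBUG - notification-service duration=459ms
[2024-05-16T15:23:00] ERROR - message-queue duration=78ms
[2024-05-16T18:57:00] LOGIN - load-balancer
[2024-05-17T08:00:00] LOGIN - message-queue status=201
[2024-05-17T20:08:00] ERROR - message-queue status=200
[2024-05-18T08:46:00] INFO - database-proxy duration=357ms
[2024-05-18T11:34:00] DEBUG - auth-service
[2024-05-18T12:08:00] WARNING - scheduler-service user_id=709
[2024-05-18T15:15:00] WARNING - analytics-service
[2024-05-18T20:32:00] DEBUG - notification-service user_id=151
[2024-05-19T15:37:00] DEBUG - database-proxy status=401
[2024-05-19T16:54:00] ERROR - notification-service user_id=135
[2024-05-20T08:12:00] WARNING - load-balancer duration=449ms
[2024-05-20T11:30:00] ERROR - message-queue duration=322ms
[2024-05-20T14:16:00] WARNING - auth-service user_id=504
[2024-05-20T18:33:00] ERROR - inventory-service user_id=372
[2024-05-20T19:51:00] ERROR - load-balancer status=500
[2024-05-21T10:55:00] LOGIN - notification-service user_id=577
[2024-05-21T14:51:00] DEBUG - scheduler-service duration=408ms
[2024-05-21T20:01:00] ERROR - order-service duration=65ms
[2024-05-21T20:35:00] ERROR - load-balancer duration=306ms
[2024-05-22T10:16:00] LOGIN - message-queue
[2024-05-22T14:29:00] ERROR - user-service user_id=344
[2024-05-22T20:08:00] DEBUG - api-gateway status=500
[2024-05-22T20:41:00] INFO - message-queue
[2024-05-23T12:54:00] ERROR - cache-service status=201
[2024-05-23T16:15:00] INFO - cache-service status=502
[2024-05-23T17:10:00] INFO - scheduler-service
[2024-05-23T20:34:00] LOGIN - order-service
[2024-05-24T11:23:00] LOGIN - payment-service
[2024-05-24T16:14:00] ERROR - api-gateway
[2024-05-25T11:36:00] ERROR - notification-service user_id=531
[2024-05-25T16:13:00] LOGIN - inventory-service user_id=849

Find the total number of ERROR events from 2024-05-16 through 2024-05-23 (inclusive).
10

To filter by date range:

1. Date range: 2024-05-16 through 2024-05-23, both dates inclusive
2. Filter for ERROR events whose date falls in this range
3. Count matching events: 10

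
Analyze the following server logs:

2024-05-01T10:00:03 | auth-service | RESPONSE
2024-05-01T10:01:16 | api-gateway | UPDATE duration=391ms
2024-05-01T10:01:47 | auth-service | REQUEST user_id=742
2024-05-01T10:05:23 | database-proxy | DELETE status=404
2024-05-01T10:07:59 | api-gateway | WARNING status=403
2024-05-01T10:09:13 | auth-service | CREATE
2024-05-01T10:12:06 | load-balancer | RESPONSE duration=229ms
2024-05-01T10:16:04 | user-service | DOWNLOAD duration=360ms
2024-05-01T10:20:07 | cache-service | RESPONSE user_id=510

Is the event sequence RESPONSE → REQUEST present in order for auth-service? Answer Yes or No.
Yes

To verify sequence order:

1. Find all events in sequence RESPONSE → REQUEST for auth-service
2. Extract their timestamps
3. Check if timestamps are in ascending order
4. Result: Yes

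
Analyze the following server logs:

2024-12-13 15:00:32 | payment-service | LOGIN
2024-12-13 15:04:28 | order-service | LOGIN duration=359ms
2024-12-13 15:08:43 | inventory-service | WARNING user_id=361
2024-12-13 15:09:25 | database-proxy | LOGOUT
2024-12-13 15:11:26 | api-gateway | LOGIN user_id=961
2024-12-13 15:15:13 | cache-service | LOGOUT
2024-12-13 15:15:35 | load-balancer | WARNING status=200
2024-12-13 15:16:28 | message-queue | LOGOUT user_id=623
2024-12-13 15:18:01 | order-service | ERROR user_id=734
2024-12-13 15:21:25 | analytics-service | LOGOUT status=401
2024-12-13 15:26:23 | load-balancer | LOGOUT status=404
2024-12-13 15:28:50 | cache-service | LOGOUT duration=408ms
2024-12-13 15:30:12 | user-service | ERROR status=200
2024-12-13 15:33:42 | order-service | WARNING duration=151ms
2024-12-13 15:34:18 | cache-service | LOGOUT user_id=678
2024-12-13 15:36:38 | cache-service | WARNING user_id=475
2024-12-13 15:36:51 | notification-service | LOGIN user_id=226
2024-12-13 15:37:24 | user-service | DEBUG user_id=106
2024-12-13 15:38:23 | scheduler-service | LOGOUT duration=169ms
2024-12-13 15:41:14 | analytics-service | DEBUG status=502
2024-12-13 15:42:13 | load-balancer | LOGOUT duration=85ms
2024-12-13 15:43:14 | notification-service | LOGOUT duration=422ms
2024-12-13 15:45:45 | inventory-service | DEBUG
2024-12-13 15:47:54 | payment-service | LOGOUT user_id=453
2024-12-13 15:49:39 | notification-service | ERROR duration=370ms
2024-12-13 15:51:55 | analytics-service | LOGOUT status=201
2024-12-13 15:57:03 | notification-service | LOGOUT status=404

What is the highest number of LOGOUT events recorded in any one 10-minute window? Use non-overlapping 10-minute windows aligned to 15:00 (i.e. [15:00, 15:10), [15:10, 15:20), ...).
3

To find the burst window:

1. Divide the log period into non-overlapping 10-minute windows starting at 15:00
2. Count LOGOUT events in each window
3. Find the window with maximum count
4. Maximum events in a window: 3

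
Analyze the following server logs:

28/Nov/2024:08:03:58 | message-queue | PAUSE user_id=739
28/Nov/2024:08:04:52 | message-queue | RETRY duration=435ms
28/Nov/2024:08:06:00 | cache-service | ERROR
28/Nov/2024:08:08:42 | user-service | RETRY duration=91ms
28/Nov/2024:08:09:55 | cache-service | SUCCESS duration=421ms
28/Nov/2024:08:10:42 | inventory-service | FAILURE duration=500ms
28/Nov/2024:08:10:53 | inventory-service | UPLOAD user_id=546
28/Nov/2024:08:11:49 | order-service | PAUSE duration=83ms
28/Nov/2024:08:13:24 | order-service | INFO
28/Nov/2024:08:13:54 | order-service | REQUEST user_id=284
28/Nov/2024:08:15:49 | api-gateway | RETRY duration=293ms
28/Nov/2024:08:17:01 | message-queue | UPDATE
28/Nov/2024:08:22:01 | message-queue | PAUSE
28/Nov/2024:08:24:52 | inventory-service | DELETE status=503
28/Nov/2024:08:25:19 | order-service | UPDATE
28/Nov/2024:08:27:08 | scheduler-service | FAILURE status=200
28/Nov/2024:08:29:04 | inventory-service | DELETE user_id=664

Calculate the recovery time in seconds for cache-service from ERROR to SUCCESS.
235

To calculate recovery time:

1. Find ERROR event for cache-service: 28/Nov/2024:08:06:00
2. Find next SUCCESS event for cache-service: 28/Nov/2024:08:09:55
3. Recovery time: 28/Nov/2024:08:09:55 - 28/Nov/2024:08:06:00 = 235 seconds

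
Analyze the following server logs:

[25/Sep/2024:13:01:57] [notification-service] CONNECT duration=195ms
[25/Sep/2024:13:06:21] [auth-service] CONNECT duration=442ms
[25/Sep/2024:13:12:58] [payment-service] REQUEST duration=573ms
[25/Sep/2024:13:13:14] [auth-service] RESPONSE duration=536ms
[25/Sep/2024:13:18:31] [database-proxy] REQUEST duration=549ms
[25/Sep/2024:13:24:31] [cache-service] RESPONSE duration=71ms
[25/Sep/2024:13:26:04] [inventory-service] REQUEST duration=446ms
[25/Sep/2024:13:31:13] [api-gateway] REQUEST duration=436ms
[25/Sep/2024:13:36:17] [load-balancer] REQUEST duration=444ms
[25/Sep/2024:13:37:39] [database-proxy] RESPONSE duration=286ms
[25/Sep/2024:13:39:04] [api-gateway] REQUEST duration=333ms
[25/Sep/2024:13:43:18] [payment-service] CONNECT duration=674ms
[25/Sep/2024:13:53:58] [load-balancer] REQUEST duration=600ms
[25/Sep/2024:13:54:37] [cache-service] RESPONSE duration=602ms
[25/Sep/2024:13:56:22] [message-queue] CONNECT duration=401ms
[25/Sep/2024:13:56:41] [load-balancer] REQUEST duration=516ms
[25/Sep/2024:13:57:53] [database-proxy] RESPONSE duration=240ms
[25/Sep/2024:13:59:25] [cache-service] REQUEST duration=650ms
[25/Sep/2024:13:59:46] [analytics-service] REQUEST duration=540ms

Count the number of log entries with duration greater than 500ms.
9

To count timeouts:

1. Threshold: 500ms
2. Extract duration from each log entry
3. Count entries where duration > 500
4. Timeout count: 9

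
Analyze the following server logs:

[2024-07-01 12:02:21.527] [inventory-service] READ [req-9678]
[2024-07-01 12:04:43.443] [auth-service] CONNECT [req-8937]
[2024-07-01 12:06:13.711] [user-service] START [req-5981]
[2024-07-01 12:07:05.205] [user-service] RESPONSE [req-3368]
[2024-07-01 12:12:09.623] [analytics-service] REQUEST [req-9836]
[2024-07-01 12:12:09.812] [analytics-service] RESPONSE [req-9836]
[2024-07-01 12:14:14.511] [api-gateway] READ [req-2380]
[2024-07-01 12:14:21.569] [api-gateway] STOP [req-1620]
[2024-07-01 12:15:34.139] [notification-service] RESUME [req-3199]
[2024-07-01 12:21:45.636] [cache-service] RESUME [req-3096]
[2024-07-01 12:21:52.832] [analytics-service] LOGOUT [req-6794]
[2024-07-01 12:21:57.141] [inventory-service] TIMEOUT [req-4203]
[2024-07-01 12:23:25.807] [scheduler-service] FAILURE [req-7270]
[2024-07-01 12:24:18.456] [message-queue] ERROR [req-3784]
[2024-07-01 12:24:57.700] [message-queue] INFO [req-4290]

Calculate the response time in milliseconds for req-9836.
189

To calculate latency:

1. Find REQUEST with id req-9836: 2024-07-01 12:12:09.623
2. Find RESPONSE with id req-9836: 2024-07-01 12:12:09.812
3. Latency: 2024-07-01 12:12:09.812 - 2024-07-01 12:12:09.623 = 189ms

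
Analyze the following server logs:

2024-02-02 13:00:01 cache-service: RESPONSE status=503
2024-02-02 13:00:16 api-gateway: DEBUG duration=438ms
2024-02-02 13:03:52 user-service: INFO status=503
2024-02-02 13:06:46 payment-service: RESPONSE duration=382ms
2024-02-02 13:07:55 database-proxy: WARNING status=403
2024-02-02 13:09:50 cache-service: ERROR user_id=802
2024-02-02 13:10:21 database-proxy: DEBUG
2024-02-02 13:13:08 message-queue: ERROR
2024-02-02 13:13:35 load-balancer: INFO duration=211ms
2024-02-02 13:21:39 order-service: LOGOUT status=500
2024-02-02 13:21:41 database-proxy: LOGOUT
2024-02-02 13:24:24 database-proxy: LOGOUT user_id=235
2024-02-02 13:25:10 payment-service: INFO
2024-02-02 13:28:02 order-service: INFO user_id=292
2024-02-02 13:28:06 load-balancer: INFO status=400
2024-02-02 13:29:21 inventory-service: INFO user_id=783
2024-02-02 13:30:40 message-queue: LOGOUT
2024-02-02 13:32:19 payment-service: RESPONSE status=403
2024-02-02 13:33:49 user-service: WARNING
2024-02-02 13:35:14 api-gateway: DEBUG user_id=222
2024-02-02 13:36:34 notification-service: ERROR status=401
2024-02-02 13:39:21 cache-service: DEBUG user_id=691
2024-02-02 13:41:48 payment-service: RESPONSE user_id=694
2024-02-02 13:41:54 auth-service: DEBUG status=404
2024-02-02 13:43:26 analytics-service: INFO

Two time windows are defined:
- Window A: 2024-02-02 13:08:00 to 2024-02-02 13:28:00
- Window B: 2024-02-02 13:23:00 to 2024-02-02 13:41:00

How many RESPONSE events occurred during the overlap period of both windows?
0

To find overlap events:

1. Window A: 2024-02-02 13:08:00 to 2024-02-02 13:28:00
2. Window B: 2024-02-02 13:23:00 to 2024-02-02 13:41:00
3. Overlap period: 2024-02-02 13:23:00 to 2024-02-02 13:28:00
4. Count RESPONSE events in overlap: 0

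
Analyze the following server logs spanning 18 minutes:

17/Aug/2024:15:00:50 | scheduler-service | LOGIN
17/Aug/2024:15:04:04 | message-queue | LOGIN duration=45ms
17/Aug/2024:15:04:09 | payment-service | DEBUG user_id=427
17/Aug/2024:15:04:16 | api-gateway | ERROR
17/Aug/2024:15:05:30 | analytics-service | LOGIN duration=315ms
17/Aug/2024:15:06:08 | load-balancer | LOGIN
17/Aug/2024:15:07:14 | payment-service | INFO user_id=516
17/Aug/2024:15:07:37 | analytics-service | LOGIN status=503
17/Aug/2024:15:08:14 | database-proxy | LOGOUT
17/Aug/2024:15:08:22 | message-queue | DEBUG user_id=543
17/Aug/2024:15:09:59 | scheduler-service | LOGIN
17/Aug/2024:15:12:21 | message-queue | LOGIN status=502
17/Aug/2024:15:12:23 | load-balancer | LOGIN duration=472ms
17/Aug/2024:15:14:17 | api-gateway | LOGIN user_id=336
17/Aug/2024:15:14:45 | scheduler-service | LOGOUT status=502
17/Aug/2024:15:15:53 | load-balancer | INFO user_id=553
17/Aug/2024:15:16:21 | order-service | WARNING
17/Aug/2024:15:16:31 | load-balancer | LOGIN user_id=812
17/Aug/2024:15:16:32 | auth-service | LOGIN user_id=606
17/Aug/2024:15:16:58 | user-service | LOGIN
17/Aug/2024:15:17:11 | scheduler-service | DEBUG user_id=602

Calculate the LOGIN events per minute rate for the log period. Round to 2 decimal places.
0.67

To calculate the rate:

1. Count total LOGIN events: 12
2. Total time period: 18 minutes
3. Rate = 12 / 18 = 0.67 events per minute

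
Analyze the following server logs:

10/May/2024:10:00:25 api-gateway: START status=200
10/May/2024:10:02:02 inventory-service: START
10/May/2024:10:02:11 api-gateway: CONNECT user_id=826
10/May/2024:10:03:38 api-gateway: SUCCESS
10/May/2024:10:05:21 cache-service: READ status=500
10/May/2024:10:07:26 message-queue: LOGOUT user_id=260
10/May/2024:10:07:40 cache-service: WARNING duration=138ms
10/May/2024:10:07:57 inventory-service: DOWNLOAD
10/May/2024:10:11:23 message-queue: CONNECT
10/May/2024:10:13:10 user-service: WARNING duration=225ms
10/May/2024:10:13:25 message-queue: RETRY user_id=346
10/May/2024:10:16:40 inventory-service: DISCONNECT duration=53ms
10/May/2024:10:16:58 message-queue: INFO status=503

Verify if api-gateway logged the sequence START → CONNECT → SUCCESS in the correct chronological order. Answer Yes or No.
Yes

To verify sequence order:

1. Find all events in sequence START → CONNECT → SUCCESS for api-gateway
2. Extract their timestamps
3. Check if timestamps are in ascending order
4. Result: Yes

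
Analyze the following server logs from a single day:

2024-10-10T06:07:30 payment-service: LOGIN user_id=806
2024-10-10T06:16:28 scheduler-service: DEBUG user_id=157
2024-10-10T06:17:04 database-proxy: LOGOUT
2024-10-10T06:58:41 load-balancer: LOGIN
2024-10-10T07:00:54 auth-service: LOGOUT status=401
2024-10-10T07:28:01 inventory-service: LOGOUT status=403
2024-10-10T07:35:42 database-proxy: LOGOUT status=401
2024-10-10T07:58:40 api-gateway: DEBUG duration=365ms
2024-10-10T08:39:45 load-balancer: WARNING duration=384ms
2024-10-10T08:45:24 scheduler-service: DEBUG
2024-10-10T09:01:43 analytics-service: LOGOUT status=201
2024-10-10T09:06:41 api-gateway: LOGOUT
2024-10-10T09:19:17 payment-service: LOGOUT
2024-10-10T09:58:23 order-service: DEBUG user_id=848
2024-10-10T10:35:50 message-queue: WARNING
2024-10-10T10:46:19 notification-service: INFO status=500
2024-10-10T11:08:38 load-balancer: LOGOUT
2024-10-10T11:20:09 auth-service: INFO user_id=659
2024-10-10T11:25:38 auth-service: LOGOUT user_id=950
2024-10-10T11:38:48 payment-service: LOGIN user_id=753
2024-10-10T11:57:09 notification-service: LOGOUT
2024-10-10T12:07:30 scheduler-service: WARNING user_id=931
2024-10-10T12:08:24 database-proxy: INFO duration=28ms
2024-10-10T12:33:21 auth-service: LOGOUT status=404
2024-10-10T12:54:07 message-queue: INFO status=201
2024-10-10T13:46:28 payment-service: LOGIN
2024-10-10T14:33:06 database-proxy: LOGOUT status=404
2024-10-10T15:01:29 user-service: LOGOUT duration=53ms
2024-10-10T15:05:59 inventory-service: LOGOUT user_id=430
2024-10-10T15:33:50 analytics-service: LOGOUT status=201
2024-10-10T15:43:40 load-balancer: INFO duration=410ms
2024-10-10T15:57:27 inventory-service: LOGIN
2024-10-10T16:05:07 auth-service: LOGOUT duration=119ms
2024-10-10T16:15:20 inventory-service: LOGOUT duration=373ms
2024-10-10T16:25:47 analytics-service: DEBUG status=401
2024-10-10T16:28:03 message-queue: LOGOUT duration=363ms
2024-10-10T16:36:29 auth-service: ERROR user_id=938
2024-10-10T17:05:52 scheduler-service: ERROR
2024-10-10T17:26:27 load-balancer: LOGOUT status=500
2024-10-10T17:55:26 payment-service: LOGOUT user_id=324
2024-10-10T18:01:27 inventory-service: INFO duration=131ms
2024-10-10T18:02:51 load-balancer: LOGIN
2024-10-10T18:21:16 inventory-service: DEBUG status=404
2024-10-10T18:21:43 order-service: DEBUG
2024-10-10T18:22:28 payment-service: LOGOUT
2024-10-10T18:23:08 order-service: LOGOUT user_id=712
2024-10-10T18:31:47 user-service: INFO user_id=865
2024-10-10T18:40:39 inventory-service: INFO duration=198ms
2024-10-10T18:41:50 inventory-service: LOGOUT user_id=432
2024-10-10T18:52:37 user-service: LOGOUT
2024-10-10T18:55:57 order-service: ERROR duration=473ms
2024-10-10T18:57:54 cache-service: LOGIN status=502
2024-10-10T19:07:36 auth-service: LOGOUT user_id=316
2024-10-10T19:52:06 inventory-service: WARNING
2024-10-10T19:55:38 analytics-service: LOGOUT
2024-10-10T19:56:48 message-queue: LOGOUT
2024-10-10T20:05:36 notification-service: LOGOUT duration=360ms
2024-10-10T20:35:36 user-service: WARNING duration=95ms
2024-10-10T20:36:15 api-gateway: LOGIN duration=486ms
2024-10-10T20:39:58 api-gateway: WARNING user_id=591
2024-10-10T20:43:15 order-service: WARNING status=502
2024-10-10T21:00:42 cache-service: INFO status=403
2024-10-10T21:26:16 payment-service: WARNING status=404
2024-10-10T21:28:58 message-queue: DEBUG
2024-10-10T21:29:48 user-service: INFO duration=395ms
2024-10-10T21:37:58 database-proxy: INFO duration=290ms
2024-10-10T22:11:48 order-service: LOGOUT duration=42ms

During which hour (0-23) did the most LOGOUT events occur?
18

To find the peak hour:

1. Group all LOGOUT events by hour
2. Count events in each hour
3. Find hour with maximum count
4. Peak hour: 18 (with 4 events)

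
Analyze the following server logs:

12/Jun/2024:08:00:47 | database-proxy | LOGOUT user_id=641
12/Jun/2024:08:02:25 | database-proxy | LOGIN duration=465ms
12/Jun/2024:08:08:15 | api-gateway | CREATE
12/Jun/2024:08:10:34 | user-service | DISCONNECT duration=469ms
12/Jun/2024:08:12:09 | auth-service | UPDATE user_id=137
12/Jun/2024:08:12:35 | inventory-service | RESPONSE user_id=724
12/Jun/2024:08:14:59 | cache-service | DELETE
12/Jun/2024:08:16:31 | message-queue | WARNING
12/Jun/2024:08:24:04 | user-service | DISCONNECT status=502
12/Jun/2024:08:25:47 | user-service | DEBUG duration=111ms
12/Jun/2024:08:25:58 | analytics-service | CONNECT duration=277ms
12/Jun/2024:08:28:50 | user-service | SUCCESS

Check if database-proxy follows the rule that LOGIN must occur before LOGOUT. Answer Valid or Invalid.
Invalid

To validate ordering:

1. Required order: LOGIN → LOGOUT
2. Rule: LOGIN must occur before LOGOUT
3. Check actual order of events for database-proxy
4. Result: Invalid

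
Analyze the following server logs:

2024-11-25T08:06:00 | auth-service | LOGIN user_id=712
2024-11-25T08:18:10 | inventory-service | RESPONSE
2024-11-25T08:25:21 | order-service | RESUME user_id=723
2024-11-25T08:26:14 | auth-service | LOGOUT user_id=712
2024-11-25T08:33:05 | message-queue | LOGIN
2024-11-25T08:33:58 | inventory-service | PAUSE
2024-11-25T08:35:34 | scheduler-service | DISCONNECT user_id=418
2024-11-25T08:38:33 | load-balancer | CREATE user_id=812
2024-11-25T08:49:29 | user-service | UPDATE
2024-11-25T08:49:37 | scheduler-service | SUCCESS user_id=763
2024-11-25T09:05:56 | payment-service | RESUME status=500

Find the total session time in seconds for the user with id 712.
1214

To calculate session duration:

1. Find LOGIN event for user_id=712: 2024-11-25T08:06:00
2. Find LOGOUT event for user_id=712: 2024-11-25T08:26:14
3. Session duration: 2024-11-25T08:26:14 - 2024-11-25T08:06:00 = 1214 seconds (20 minutes)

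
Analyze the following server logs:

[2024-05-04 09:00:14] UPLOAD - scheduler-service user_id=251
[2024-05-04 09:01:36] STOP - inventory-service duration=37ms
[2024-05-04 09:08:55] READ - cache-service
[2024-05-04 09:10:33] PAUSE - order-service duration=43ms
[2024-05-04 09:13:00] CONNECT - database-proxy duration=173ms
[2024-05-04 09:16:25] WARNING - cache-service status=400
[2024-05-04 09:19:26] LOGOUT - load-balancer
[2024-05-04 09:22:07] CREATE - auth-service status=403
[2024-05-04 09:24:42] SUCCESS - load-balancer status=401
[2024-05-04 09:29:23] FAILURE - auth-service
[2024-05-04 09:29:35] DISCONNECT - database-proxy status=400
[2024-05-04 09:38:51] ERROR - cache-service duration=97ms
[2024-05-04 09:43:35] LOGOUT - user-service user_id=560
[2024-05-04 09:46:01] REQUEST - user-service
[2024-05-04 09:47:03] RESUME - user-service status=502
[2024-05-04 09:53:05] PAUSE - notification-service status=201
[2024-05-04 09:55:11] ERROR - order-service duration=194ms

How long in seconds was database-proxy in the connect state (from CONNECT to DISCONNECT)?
995

To calculate state duration:

1. Find CONNECT event for database-proxy: 2024-05-04 09:13:00
2. Find DISCONNECT event for database-proxy: 2024-05-04 09:29:35
3. Calculate duration: 2024-05-04 09:29:35 - 2024-05-04 09:13:00 = 995 seconds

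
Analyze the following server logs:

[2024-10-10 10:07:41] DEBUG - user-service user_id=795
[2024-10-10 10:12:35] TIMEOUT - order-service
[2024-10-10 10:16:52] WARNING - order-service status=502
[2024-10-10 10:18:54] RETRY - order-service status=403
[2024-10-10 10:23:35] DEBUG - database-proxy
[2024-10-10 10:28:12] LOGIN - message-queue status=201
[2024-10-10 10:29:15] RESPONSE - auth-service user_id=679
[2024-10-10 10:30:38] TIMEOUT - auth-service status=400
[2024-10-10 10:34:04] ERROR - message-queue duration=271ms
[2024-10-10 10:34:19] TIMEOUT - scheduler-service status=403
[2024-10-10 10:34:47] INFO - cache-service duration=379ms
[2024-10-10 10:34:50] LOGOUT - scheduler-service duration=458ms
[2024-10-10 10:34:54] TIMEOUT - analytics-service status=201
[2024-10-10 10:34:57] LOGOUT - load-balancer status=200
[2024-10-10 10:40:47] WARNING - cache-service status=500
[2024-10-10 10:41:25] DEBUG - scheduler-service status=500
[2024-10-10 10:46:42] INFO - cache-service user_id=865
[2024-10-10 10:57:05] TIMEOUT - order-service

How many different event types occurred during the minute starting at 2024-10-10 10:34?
4

To count unique event types:

1. Filter events in the minute starting at 2024-10-10 10:34
2. Extract event types from matching entries
3. Count unique types: 4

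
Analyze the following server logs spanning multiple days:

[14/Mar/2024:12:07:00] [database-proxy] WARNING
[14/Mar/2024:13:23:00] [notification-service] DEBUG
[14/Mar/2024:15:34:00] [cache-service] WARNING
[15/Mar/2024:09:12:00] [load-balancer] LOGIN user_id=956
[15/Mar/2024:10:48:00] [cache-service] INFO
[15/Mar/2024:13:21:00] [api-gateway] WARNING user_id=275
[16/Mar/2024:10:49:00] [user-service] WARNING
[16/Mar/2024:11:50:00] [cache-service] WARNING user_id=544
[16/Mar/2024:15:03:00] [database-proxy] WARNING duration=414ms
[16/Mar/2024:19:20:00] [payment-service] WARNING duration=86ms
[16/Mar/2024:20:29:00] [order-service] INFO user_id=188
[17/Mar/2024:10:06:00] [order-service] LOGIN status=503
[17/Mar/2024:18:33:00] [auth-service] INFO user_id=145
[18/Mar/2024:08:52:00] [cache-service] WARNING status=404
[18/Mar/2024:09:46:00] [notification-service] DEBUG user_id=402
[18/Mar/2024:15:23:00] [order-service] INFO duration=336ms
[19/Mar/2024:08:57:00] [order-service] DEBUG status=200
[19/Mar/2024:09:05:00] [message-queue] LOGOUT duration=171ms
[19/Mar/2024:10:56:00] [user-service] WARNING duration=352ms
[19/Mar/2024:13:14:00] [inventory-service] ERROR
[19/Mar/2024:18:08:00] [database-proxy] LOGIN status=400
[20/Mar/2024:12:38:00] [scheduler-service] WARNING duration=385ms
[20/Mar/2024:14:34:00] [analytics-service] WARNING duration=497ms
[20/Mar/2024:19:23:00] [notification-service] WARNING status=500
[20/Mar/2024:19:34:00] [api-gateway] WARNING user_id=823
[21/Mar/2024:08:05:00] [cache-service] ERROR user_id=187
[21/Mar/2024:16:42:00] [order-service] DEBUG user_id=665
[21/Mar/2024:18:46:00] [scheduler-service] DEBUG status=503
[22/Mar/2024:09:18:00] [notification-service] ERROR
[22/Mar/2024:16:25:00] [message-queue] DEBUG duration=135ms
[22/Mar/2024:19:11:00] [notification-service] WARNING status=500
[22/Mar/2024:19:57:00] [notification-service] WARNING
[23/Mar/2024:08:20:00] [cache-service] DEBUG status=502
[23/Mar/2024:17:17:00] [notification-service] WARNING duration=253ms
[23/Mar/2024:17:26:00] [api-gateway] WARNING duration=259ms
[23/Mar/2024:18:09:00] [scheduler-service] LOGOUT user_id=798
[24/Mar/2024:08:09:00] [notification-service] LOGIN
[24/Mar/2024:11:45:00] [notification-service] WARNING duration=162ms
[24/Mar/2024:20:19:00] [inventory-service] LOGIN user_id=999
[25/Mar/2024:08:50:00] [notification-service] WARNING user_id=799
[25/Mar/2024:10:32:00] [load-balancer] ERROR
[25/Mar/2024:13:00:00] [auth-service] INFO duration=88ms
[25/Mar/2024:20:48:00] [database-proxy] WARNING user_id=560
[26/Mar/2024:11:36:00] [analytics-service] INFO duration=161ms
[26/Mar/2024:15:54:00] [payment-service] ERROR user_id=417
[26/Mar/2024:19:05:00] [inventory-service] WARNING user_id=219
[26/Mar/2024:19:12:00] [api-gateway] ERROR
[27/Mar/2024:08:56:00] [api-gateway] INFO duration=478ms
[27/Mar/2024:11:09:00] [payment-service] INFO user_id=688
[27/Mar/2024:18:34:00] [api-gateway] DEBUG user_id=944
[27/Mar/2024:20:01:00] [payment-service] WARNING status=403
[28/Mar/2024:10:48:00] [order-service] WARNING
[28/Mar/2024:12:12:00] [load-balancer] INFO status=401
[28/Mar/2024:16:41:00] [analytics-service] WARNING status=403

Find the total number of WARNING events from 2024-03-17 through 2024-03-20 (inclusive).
6

To filter by date range:

1. Date range: 2024-03-17 through 2024-03-20, both dates inclusive
2. Filter for WARNING events whose date falls in this range
3. Count matching events: 6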